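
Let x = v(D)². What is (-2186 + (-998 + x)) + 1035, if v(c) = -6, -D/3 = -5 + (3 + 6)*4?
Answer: -2113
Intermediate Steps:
D = -93 (D = -3*(-5 + (3 + 6)*4) = -3*(-5 + 9*4) = -3*(-5 + 36) = -3*31 = -93)
x = 36 (x = (-6)² = 36)
(-2186 + (-998 + x)) + 1035 = (-2186 + (-998 + 36)) + 1035 = (-2186 - 962) + 1035 = -3148 + 1035 = -2113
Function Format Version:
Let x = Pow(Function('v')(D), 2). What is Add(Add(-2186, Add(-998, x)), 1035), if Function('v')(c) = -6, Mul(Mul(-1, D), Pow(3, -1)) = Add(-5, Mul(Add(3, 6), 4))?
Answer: -2113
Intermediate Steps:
D = -93 (D = Mul(-3, Add(-5, Mul(Add(3, 6), 4))) = Mul(-3, Add(-5, Mul(9, 4))) = Mul(-3, Add(-5, 36)) = Mul(-3, 31) = -93)
x = 36 (x = Pow(-6, 2) = 36)
Add(Add(-2186, Add(-998, x)), 1035) = Add(Add(-2186, Add(-998, 36)), 1035) = Add(Add(-2186, -962), 1035) = Add(-3148, 1035) = -2113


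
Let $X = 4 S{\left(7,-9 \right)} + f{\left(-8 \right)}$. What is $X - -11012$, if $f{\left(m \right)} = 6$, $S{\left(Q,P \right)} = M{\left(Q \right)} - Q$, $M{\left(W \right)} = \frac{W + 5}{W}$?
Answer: $\frac{76978}{7} \approx 10997.0$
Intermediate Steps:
$M{\left(W \right)} = \frac{5 + W}{W}$
$S{\left(Q,P \right)} = - Q + \frac{5 + Q}{Q}$ ($S{\left(Q,P \right)} = \frac{5 + Q}{Q} - Q = - Q + \frac{5 + Q}{Q}$)
$X = - \frac{106}{7}$ ($X = 4 \left(1 - 7 + \frac{5}{7}\right) + 6 = 4 \left(- \frac{37}{7}\right) + 6 = - \frac{148}{7} + 6 = - \frac{106}{7} \approx -15.143$)
$X - -11012 = - \frac{106}{7} - -11012 = - \frac{106}{7} + 11012 = \frac{76978}{7}$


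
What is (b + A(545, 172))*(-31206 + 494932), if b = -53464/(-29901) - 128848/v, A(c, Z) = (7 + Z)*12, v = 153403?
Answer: 4570954935122174488/4586903103 ≈ 9.9652e+8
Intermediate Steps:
A(c, Z) = 84 + 12*Z
b = 4348853944/4586903103 (b = -53464/(-29901) - 128848/153403 = -53464*(-1/29901) - 128848*1/153403 = 53464/29901 - 128848/153403 = 4348853944/4586903103 ≈ 0.94810)
(b + A(545, 172))*(-31206 + 494932) = (4348853944/4586903103 + (84 + 12*172))*(-31206 + 494932) = (4348853944/4586903103 + (84 + 2064))*463726 = (4348853944/4586903103 + 2148)*463726 = (9857016719188/4586903103)*463726 = 4570954935122174488/4586903103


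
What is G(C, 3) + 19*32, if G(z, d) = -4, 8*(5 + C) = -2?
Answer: 604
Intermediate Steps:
C = -21/4 (C = -5 + (⅛)*(-2) = -5 - ¼ = -21/4 ≈ -5.2500)
G(C, 3) + 19*32 = -4 + 19*32 = -4 + 608 = 604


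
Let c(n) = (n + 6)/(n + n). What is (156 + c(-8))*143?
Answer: 178607/8 ≈ 22326.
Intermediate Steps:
c(n) = (6 + n)/(2*n) (c(n) = (6 + n)/((2*n)) = (6 + n)*(1/(2*n)) = (6 + n)/(2*n))
(156 + c(-8))*143 = (156 + (1/2)*(6 - 8)/(-8))*143 = (156 + (1/2)*(-1/8)*(-2))*143 = (156 + 1/8)*143 = (1249/8)*143 = 178607/8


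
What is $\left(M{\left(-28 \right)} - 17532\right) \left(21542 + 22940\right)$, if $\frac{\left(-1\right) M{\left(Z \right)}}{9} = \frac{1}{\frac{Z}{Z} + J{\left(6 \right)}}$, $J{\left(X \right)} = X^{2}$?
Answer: $- \frac{28855162026}{37} \approx -7.7987 \cdot 10^{8}$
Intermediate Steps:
$M{\left(Z \right)} = - \frac{9}{37}$ ($M{\left(Z \right)} = - \frac{9}{\frac{Z}{Z} + 6^{2}} = - \frac{9}{1 + 36} = - \frac{9}{37}$)
$\left(M{\left(-28 \right)} - 17532\right) \left(21542 + 22940\right) = \left(- \frac{9}{37} - 17532\right) \left(21542 + 22940\right) = \left(- \frac{648693}{37}\right) 44482 = - \frac{28855162026}{37}$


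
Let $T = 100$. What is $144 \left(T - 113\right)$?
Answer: $-1872$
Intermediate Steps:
$144 \left(T - 113\right) = 144 \left(100 - 113\right) = 144 \left(-13\right) = -1872$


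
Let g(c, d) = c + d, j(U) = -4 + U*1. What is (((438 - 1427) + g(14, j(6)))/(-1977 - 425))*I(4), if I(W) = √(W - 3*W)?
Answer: 973*I*√2/1201 ≈ 1.1457*I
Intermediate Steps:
j(U) = -4 + U
I(W) = √2*√(-W) (I(W) = √(-2*W) = √2*√(-W))
(((438 - 1427) + g(14, j(6)))/(-1977 - 425))*I(4) = (((438 - 1427) + (14 + (-4 + 6)))/(-1977 - 425))*(√2*√(-1*4)) = ((-989 + (14 + 2))/(-2402))*(√2*√(-4)) = ((-989 + 16)*(-1/2402))*(√2*(2*I)) = (-973*(-1/2402))*(2*I*√2) = 973*(2*I*√2)/2402 = 973*I*√2/1201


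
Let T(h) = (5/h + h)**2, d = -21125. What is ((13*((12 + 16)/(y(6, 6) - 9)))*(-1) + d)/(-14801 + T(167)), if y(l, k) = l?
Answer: -1757313779/1095870441 ≈ -1.6036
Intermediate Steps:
T(h) = (h + 5/h)**2
((13*((12 + 16)/(y(6, 6) - 9)))*(-1) + d)/(-14801 + T(167)) = ((13*((12 + 16)/(6 - 9)))*(-1) - 21125)/(-14801 + (5 + 167**2)**2/167**2) = ((13*(28/(-3)))*(-1) - 21125)/(-14801 + (5 + 27889)**2/27889) = ((13*(28*(-1/3)))*(-1) - 21125)/(-14801 + (1/27889)*27894**2) = ((13*(-28/3))*(-1) - 21125)/(-14801 + (1/27889)*778075236) = (-364/3*(-1) - 21125)/(-14801 + 778075236/27889) = (364/3 - 21125)/(365290147/27889) = -63011/3*27889/365290147 = -1757313779/1095870441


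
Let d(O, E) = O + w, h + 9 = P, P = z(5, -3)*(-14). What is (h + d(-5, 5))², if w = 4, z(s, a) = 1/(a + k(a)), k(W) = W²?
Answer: 1369/9 ≈ 152.11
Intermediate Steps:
z(s, a) = 1/(a + a²)
P = -7/3 (P = (1/((-3)*(1 - 3)))*(-14) = -⅓/(-2)*(-14) = -⅓*(-½)*(-14) = (⅙)*(-14) = -7/3 ≈ -2.3333)
h = -34/3 (h = -9 - 7/3 = -34/3 ≈ -11.333)
d(O, E) = 4 + O (d(O, E) = O + 4 = 4 + O)
(h + d(-5, 5))² = (-34/3 + (4 - 5))² = (-34/3 - 1)² = (-37/3)² = 1369/9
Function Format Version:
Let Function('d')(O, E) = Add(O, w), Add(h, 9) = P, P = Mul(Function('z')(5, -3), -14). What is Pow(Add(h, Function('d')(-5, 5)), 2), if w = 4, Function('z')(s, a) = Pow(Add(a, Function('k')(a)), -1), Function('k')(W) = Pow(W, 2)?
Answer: Rational(1369, 9) ≈ 152.11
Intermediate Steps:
Function('z')(s, a) = Pow(Add(a, Pow(a, 2)), -1)
P = Rational(-7, 3) (P = Mul(Mul(Pow(-3, -1), Pow(Add(1, -3), -1)), -14) = Mul(Mul(Rational(-1, 3), Pow(-2, -1)), -14) = Mul(Mul(Rational(-1, 3), Rational(-1, 2)), -14) = Mul(Rational(1, 6), -14) = Rational(-7, 3) ≈ -2.3333)
h = Rational(-34, 3) (h = Add(-9, Rational(-7, 3)) = Rational(-34, 3) ≈ -11.333)
Function('d')(O, E) = Add(4, O) (Function('d')(O, E) = Add(O, 4) = Add(4, O))
Pow(Add(h, Function('d')(-5, 5)), 2) = Pow(Add(Rational(-34, 3), Add(4, -5)), 2) = Pow(Add(Rational(-34, 3), -1), 2) = Pow(Rational(-37, 3), 2) = Rational(1369, 9)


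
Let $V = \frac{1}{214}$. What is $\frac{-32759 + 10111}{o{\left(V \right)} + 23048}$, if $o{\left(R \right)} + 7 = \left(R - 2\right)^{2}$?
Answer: $- \frac{1037187808}{1055367965} \approx -0.98277$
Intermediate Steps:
$V = \frac{1}{214} \approx 0.0046729$
$o{\left(R \right)} = -7 + \left(-2 + R\right)^{2}$ ($o{\left(R \right)} = -7 + \left(R - 2\right)^{2} = -7 + \left(-2 + R\right)^{2}$)
$\frac{-32759 + 10111}{o{\left(V \right)} + 23048} = \frac{-32759 + 10111}{\left(-7 + \left(-2 + \frac{1}{214}\right)^{2}\right) + 23048} = - \frac{22648}{\left(-7 + \left(- \frac{427}{214}\right)^{2}\right) + 23048} = - \frac{22648}{\left(-7 + \frac{182329}{45796}\right) + 23048} = - \frac{22648}{- \frac{138243}{45796} + 23048} = - \frac{22648}{\frac{1055367965}{45796}} = \left(-22648\right) \frac{45796}{1055367965} = - \frac{1037187808}{1055367965}$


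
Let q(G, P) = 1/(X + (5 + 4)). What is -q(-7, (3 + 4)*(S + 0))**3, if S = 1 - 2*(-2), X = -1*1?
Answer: -1/512 ≈ -0.0019531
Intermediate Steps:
X = -1
S = 5 (S = 1 + 4 = 5)
q(G, P) = 1/8 (q(G, P) = 1/(-1 + (5 + 4)) = 1/(-1 + 9) = 1/8)
-q(-7, (3 + 4)*(S + 0))**3 = -(1/8)**3 = -1*1/512 = -1/512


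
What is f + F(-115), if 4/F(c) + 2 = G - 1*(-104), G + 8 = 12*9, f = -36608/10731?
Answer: -3675946/1083831 ≈ -3.3916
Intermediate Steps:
f = -36608/10731 (f = -36608*1/10731 = -36608/10731 ≈ -3.4114)
G = 100 (G = -8 + 12*9 = -8 + 108 = 100)
F(c) = 2/101 (F(c) = 4/(-2 + (100 - 1*(-104))) = 4/(-2 + (100 + 104)) = 4/(-2 + 204) = 4/202 = 4*(1/202) = 2/101)
f + F(-115) = -36608/10731 + 2/101 = -3675946/1083831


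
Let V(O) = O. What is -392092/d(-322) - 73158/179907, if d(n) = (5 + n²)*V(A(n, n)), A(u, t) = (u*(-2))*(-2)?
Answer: -115473994843/286033779486 ≈ -0.40371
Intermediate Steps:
A(u, t) = 4*u (A(u, t) = -2*u*(-2) = 4*u)
d(n) = 4*n*(5 + n²) (d(n) = (5 + n²)*(4*n) = 4*n*(5 + n²))
-392092/d(-322) - 73158/179907 = -392092*(-1/(1288*(5 + (-322)²))) - 73158/179907 = -392092*(-1/(1288*(5 + 103684))) - 73158*1/179907 = -392092/(4*(-322)*103689) - 24386/59969 = -392092/(-133551432) - 24386/59969 = -392092*(-1/133551432) - 24386/59969 = 98023/33387858 - 24386/59969 = -115473994843/286033779486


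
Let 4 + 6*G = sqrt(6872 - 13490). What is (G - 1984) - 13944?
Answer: -47786/3 + I*sqrt(6618)/6 ≈ -15929.0 + 13.559*I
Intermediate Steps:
G = -2/3 + I*sqrt(6618)/6 (G = -2/3 + sqrt(6872 - 13490)/6 = -2/3 + sqrt(-6618)/6 = -2/3 + (I*sqrt(6618))/6 = -2/3 + I*sqrt(6618)/6 ≈ -0.66667 + 13.559*I)
(G - 1984) - 13944 = ((-2/3 + I*sqrt(6618)/6) - 1984) - 13944 = (-5954/3 + I*sqrt(6618)/6) - 13944 = -47786/3 + I*sqrt(6618)/6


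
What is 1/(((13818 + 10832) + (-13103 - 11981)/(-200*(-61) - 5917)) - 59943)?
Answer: -6283/221771003 ≈ -2.8331e-5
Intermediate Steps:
1/(((13818 + 10832) + (-13103 - 11981)/(-200*(-61) - 5917)) - 59943) = 1/((24650 - 25084/(12200 - 5917)) - 59943) = 1/((24650 - 25084/6283) - 59943) = 1/(154850866/6283 - 59943) = 1/(-221771003/6283) = -6283/221771003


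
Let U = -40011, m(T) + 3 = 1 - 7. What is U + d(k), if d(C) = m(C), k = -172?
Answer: -40020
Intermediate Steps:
m(T) = -9 (m(T) = -3 + (1 - 7) = -3 - 6 = -9)
d(C) = -9
U + d(k) = -40011 - 9 = -40020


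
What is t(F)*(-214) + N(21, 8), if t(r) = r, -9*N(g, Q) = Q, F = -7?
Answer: 13474/9 ≈ 1497.1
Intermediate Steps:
N(g, Q) = -Q/9
t(F)*(-214) + N(21, 8) = -7*(-214) - 1/9*8 = 1498 - 8/9 = 13474/9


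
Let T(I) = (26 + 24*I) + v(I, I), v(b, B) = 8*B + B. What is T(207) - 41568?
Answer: -34711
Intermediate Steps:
v(b, B) = 9*B
T(I) = 26 + 33*I (T(I) = (26 + 24*I) + 9*I = 26 + 33*I)
T(207) - 41568 = (26 + 33*207) - 41568 = (26 + 6831) - 41568 = 6857 - 41568 = -34711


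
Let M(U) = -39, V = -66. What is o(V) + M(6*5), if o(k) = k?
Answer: -105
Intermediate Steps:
o(V) + M(6*5) = -66 - 39 = -105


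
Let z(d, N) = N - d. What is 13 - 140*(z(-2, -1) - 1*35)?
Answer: 4773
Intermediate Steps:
13 - 140*(z(-2, -1) - 1*35) = 13 - 140*((-1 - 1*(-2)) - 1*35) = 13 - 140*((-1 + 2) - 35) = 13 - 140*(1 - 35) = 13 - 140*(-34) = 13 + 4760 = 4773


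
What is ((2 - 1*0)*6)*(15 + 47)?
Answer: 744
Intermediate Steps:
((2 - 1*0)*6)*(15 + 47) = ((2 + 0)*6)*62 = (2*6)*62 = 12*62 = 744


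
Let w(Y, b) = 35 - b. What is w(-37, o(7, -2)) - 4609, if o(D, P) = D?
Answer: -4581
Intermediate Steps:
w(-37, o(7, -2)) - 4609 = (35 - 1*7) - 4609 = (35 - 7) - 4609 = 28 - 4609 = -4581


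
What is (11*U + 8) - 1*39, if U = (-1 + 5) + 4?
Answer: 57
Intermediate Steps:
U = 8 (U = 4 + 4 = 8)
(11*U + 8) - 1*39 = (11*8 + 8) - 1*39 = (88 + 8) - 39 = 96 - 39 = 57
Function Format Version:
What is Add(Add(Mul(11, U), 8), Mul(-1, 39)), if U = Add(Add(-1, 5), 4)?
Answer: 57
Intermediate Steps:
U = 8 (U = Add(4, 4) = 8)
Add(Add(Mul(11, U), 8), Mul(-1, 39)) = Add(Add(Mul(11, 8), 8), Mul(-1, 39)) = Add(Add(88, 8), -39) = Add(96, -39) = 57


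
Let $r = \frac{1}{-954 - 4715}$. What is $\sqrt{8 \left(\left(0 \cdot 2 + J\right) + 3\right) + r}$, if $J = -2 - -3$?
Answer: $\frac{\sqrt{1028396283}}{5669} \approx 5.6568$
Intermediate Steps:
$J = 1$ ($J = -2 + 3 = 1$)
$r = - \frac{1}{5669}$ ($r = \frac{1}{-5669} = - \frac{1}{5669} \approx -0.0001764$)
$\sqrt{8 \left(\left(0 \cdot 2 + J\right) + 3\right) + r} = \sqrt{8 \left(\left(0 \cdot 2 + 1\right) + 3\right) - \frac{1}{5669}} = \sqrt{8 \left(\left(0 + 1\right) + 3\right) - \frac{1}{5669}} = \sqrt{8 \left(1 + 3\right) - \frac{1}{5669}} = \sqrt{8 \cdot 4 - \frac{1}{5669}} = \sqrt{32 - \frac{1}{5669}} = \sqrt{\frac{181407}{5669}} = \frac{\sqrt{1028396283}}{5669}$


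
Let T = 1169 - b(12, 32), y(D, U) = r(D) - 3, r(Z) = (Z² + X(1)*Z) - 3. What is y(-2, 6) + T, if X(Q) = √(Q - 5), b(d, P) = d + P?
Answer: 1123 - 4*I ≈ 1123.0 - 4.0*I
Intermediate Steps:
b(d, P) = P + d
X(Q) = √(-5 + Q)
r(Z) = -3 + Z² + 2*I*Z (r(Z) = (Z² + √(-5 + 1)*Z) - 3 = (Z² + √(-4)*Z) - 3 = (Z² + (2*I)*Z) - 3 = (Z² + 2*I*Z) - 3 = -3 + Z² + 2*I*Z)
y(D, U) = -6 + D² + 2*I*D (y(D, U) = (-3 + D² + 2*I*D) - 3 = -6 + D² + 2*I*D)
T = 1125 (T = 1169 - (32 + 12) = 1169 - 1*44 = 1169 - 44 = 1125)
y(-2, 6) + T = (-6 + (-2)² + 2*I*(-2)) + 1125 = (-6 + 4 - 4*I) + 1125 = (-2 - 4*I) + 1125 = 1123 - 4*I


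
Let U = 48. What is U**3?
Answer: 110592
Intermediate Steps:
U**3 = 48**3 = 110592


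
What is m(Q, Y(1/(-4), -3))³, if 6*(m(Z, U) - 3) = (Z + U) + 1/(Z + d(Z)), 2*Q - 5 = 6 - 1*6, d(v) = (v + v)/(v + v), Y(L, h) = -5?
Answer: 10793861/592704 ≈ 18.211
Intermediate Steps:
d(v) = 1 (d(v) = (2*v)/((2*v)) = (2*v)*(1/(2*v)) = 1)
Q = 5/2 (Q = 5/2 + (6 - 1*6)/2 = 5/2 + (6 - 6)/2 = 5/2 + (½)*0 = 5/2 + 0 = 5/2 ≈ 2.5000)
m(Z, U) = 3 + U/6 + Z/6 + 1/(6*(1 + Z)) (m(Z, U) = 3 + ((Z + U) + 1/(Z + 1))/6 = 3 + ((U + Z) + 1/(1 + Z))/6 = 3 + (U + Z + 1/(1 + Z))/6 = 3 + (U/6 + Z/6 + 1/(6*(1 + Z))) = 3 + U/6 + Z/6 + 1/(6*(1 + Z)))
m(Q, Y(1/(-4), -3))³ = ((19 - 5 + (5/2)² + 19*(5/2) - 5*5/2)/(6*(1 + 5/2)))³ = ((19 - 5 + 25/4 + 95/2 - 25/2)/(6*(7/2)))³ = ((⅙)*(2/7)*(221/4))³ = (221/84)³ = 10793861/592704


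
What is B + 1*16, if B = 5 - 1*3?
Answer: 18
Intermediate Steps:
B = 2 (B = 5 - 3 = 2)
B + 1*16 = 2 + 1*16 = 2 + 16 = 18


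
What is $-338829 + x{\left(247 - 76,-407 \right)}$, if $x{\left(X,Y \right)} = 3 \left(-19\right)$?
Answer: $-338886$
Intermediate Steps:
$x{\left(X,Y \right)} = -57$
$-338829 + x{\left(247 - 76,-407 \right)} = -338829 - 57 = -338886$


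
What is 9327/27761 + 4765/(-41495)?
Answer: 50948540/230388539 ≈ 0.22114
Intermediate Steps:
9327/27761 + 4765/(-41495) = 9327*(1/27761) + 4765*(-1/41495) = 9327/27761 - 953/8299 = 50948540/230388539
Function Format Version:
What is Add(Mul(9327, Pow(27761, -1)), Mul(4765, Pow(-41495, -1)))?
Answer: Rational(50948540, 230388539) ≈ 0.22114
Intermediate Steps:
Add(Mul(9327, Pow(27761, -1)), Mul(4765, Pow(-41495, -1))) = Add(Mul(9327, Rational(1, 27761)), Mul(4765, Rational(-1, 41495))) = Add(Rational(9327, 27761), Rational(-953, 8299)) = Rational(50948540, 230388539)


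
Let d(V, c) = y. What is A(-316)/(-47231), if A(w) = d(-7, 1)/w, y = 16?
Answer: 4/3731249 ≈ 1.0720e-6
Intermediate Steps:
d(V, c) = 16
A(w) = 16/w
A(-316)/(-47231) = (16/(-316))/(-47231) = (16*(-1/316))*(-1/47231) = -4/79*(-1/47231) = 4/3731249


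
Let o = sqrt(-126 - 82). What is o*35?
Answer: 140*I*sqrt(13) ≈ 504.78*I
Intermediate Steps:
o = 4*I*sqrt(13) (o = sqrt(-208) = 4*I*sqrt(13) ≈ 14.422*I)
o*35 = (4*I*sqrt(13))*35 = 140*I*sqrt(13)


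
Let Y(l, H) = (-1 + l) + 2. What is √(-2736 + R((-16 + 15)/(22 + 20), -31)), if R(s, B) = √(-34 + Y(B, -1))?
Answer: 2*√(-684 + 2*I) ≈ 0.076472 + 52.307*I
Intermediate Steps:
Y(l, H) = 1 + l
R(s, B) = √(-33 + B) (R(s, B) = √(-34 + (1 + B)) = √(-33 + B))
√(-2736 + R((-16 + 15)/(22 + 20), -31)) = √(-2736 + √(-33 - 31)) = √(-2736 + √(-64)) = √(-2736 + 8*I)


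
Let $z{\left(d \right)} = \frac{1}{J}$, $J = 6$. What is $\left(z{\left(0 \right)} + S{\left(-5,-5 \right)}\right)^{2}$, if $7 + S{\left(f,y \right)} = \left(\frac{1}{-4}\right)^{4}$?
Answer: $\frac{27510025}{589824} \approx 46.641$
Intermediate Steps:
$S{\left(f,y \right)} = - \frac{1791}{256}$ ($S{\left(f,y \right)} = -7 + \left(\frac{1}{-4}\right)^{4} = -7 + \left(- \frac{1}{4}\right)^{4} = -7 + \frac{1}{256} = - \frac{1791}{256}$)
$z{\left(d \right)} = \frac{1}{6}$
$\left(z{\left(0 \right)} + S{\left(-5,-5 \right)}\right)^{2} = \left(\frac{1}{6} - \frac{1791}{256}\right)^{2} = \left(- \frac{5245}{768}\right)^{2} = \frac{27510025}{589824}$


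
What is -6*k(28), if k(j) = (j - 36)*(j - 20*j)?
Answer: -25536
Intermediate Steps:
k(j) = -19*j*(-36 + j) (k(j) = (-36 + j)*(-19*j) = -19*j*(-36 + j))
-6*k(28) = -114*28*(36 - 1*28) = -114*28*(36 - 28) = -114*28*8 = -6*4256 = -25536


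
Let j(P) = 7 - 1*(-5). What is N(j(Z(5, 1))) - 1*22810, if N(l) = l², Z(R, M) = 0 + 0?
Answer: -22666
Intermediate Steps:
Z(R, M) = 0
j(P) = 12 (j(P) = 7 + 5 = 12)
N(j(Z(5, 1))) - 1*22810 = 12² - 1*22810 = 144 - 22810 = -22666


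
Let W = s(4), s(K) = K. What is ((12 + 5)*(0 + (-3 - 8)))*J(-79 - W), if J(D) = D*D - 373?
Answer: -1218492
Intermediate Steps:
W = 4
J(D) = -373 + D² (J(D) = D² - 373 = -373 + D²)
((12 + 5)*(0 + (-3 - 8)))*J(-79 - W) = ((12 + 5)*(0 + (-3 - 8)))*(-373 + (-79 - 1*4)²) = (17*(0 - 11))*(-373 + (-79 - 4)²) = (17*(-11))*(-373 + (-83)²) = -187*(-373 + 6889) = -187*6516 = -1218492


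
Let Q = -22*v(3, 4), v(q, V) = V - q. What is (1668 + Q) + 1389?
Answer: 3035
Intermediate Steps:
Q = -22 (Q = -22*(4 - 1*3) = -22*(4 - 3) = -22*1 = -22)
(1668 + Q) + 1389 = (1668 - 22) + 1389 = 1646 + 1389 = 3035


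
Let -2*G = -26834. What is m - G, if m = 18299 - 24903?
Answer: -20021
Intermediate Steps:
G = 13417 (G = -½*(-26834) = 13417)
m = -6604
m - G = -6604 - 1*13417 = -6604 - 13417 = -20021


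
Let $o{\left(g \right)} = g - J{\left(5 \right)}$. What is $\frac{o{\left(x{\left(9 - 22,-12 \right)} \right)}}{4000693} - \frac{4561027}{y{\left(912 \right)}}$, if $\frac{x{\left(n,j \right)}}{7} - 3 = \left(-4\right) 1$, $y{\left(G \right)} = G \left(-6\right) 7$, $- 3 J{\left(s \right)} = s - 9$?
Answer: $\frac{18247268472511}{153242544672} \approx 119.07$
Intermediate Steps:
$J{\left(s \right)} = 3 - \frac{s}{3}$ ($J{\left(s \right)} = - \frac{s - 9}{3} = - \frac{-9 + s}{3} = 3 - \frac{s}{3}$)
$y{\left(G \right)} = - 42 G$ ($y{\left(G \right)} = - 6 G 7 = - 42 G$)
$x{\left(n,j \right)} = -7$ ($x{\left(n,j \right)} = 21 + 7 \left(\left(-4\right) 1\right) = 21 + 7 \left(-4\right) = 21 - 28 = -7$)
$o{\left(g \right)} = - \frac{4}{3} + g$ ($o{\left(g \right)} = g - \left(3 - \frac{5}{3}\right) = g - \frac{4}{3} = - \frac{4}{3} + g$)
$\frac{o{\left(x{\left(9 - 22,-12 \right)} \right)}}{4000693} - \frac{4561027}{y{\left(912 \right)}} = \frac{- \frac{4}{3} - 7}{4000693} - \frac{4561027}{\left(-42\right) 912} = \left(- \frac{25}{3}\right) \frac{1}{4000693} - \frac{4561027}{-38304} = - \frac{25}{12002079} - - \frac{4561027}{38304} = - \frac{25}{12002079} + \frac{4561027}{38304} = \frac{18247268472511}{153242544672}$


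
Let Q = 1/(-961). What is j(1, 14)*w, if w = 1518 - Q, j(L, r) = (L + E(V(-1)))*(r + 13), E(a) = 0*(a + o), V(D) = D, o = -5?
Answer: 39387573/961 ≈ 40986.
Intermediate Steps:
Q = -1/961 ≈ -0.0010406
E(a) = 0 (E(a) = 0*(a - 5) = 0*(-5 + a) = 0)
j(L, r) = L*(13 + r) (j(L, r) = (L + 0)*(r + 13) = L*(13 + r))
w = 1458799/961 (w = 1518 - 1*(-1/961) = 1518 + 1/961 = 1458799/961 ≈ 1518.0)
j(1, 14)*w = (1*(13 + 14))*(1458799/961) = (1*27)*(1458799/961) = 27*(1458799/961) = 39387573/961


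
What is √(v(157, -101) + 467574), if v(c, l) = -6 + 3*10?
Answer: √467598 ≈ 683.81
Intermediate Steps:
v(c, l) = 24 (v(c, l) = -6 + 30 = 24)
√(v(157, -101) + 467574) = √(24 + 467574) = √467598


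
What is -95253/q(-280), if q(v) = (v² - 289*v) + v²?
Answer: -31751/79240 ≈ -0.40069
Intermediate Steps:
q(v) = -289*v + 2*v²
-95253/q(-280) = -95253*(-1/(280*(-289 + 2*(-280)))) = -95253*(-1/(280*(-289 - 560))) = -95253/((-280*(-849))) = -95253/237720 = -95253*1/237720 = -31751/79240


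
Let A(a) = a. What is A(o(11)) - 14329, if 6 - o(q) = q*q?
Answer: -14444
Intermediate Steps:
o(q) = 6 - q² (o(q) = 6 - q*q = 6 - q²)
A(o(11)) - 14329 = (6 - 1*11²) - 14329 = (6 - 1*121) - 14329 = (6 - 121) - 14329 = -115 - 14329 = -14444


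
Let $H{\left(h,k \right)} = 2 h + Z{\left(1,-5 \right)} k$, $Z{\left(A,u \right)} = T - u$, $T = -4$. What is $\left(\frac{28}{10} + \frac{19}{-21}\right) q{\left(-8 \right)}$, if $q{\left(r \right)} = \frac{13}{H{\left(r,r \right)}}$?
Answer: $- \frac{2587}{2520} \approx -1.0266$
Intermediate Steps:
$Z{\left(A,u \right)} = -4 - u$
$H{\left(h,k \right)} = k + 2 h$ ($H{\left(h,k \right)} = 2 h + \left(-4 - -5\right) k = 2 h + \left(-4 + 5\right) k = 2 h + 1 k = 2 h + k = k + 2 h$)
$q{\left(r \right)} = \frac{13}{3 r}$ ($q{\left(r \right)} = \frac{13}{r + 2 r} = \frac{13}{3 r}$)
$\left(\frac{28}{10} + \frac{19}{-21}\right) q{\left(-8 \right)} = \left(\frac{28}{10} + \frac{19}{-21}\right) \frac{13}{3 \left(-8\right)} = \left(28 \cdot \frac{1}{10} + 19 \left(- \frac{1}{21}\right)\right) \frac{13}{3} \left(- \frac{1}{8}\right) = \left(\frac{14}{5} - \frac{19}{21}\right) \left(- \frac{13}{24}\right) = \frac{199}{105} \left(- \frac{13}{24}\right) = - \frac{2587}{2520}$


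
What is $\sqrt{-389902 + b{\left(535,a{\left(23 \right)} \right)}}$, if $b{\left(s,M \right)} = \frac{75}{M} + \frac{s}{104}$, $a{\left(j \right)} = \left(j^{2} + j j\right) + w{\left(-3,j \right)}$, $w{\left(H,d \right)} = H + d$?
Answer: $\frac{i \sqrt{6250831514642}}{4004} \approx 624.42 i$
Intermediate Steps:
$a{\left(j \right)} = -3 + j + 2 j^{2}$ ($a{\left(j \right)} = \left(j^{2} + j j\right) + \left(-3 + j\right) = \left(j^{2} + j^{2}\right) + \left(-3 + j\right) = 2 j^{2} + \left(-3 + j\right) = -3 + j + 2 j^{2}$)
$b{\left(s,M \right)} = \frac{75}{M} + \frac{s}{104}$ ($b{\left(s,M \right)} = \frac{75}{M} + s \frac{1}{104} = \frac{75}{M} + \frac{s}{104}$)
$\sqrt{-389902 + b{\left(535,a{\left(23 \right)} \right)}} = \sqrt{-389902 + \left(\frac{75}{-3 + 23 + 2 \cdot 23^{2}} + \frac{1}{104} \cdot 535\right)} = \sqrt{-389902 + \left(\frac{75}{-3 + 23 + 2 \cdot 529} + \frac{535}{104}\right)} = \sqrt{-389902 + \left(\frac{75}{-3 + 23 + 1058} + \frac{535}{104}\right)} = \sqrt{-389902 + \left(\frac{75}{1078} + \frac{535}{104}\right)} = \sqrt{-389902 + \frac{292265}{56056}} = \sqrt{- \frac{21856054247}{56056}} = \frac{i \sqrt{6250831514642}}{4004}$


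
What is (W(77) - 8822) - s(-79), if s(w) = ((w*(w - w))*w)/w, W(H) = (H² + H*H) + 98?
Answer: 3134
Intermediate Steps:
W(H) = 98 + 2*H² (W(H) = (H² + H²) + 98 = 2*H² + 98 = 98 + 2*H²)
s(w) = 0 (s(w) = ((w*0)*w)/w = (0*w)/w = 0/w = 0)
(W(77) - 8822) - s(-79) = ((98 + 2*77²) - 8822) - 1*0 = ((98 + 2*5929) - 8822) + 0 = ((98 + 11858) - 8822) + 0 = (11956 - 8822) + 0 = 3134 + 0 = 3134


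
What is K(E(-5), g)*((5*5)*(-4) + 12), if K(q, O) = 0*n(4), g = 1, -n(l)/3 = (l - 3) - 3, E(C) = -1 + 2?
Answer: 0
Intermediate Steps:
E(C) = 1
n(l) = 18 - 3*l (n(l) = -3*((l - 3) - 3) = -3*((-3 + l) - 3) = -3*(-6 + l) = 18 - 3*l)
K(q, O) = 0 (K(q, O) = 0*(18 - 3*4) = 0*(18 - 12) = 0*6 = 0)
K(E(-5), g)*((5*5)*(-4) + 12) = 0*((5*5)*(-4) + 12) = 0*(25*(-4) + 12) = 0*(-100 + 12) = 0*(-88) = 0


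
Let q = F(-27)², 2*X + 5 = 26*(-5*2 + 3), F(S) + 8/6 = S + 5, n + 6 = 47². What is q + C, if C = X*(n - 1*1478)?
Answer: -1210375/18 ≈ -67243.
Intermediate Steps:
n = 2203 (n = -6 + 47² = -6 + 2209 = 2203)
F(S) = 11/3 + S (F(S) = -4/3 + (S + 5) = -4/3 + (5 + S) = 11/3 + S)
X = -187/2 (X = -5/2 + (26*(-5*2 + 3))/2 = -5/2 + (26*(-10 + 3))/2 = -5/2 + (26*(-7))/2 = -5/2 + (½)*(-182) = -5/2 - 91 = -187/2 ≈ -93.500)
q = 4900/9 (q = (11/3 - 27)² = (-70/3)² = 4900/9 ≈ 544.44)
C = -135575/2 (C = -187*(2203 - 1*1478)/2 = -187*(2203 - 1478)/2 = -187/2*725 = -135575/2 ≈ -67788.)
q + C = 4900/9 - 135575/2 = -1210375/18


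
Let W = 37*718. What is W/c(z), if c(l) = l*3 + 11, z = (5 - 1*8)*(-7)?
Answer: 359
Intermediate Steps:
z = 21 (z = (5 - 8)*(-7) = -3*(-7) = 21)
W = 26566
c(l) = 11 + 3*l (c(l) = 3*l + 11 = 11 + 3*l)
W/c(z) = 26566/(11 + 3*21) = 26566/(11 + 63) = 26566/74 = 26566*(1/74) = 359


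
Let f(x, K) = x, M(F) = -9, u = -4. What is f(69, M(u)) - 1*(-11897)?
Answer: 11966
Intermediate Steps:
f(69, M(u)) - 1*(-11897) = 69 - 1*(-11897) = 69 + 11897 = 11966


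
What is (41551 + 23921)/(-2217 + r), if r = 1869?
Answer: -5456/29 ≈ -188.14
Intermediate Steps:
(41551 + 23921)/(-2217 + r) = (41551 + 23921)/(-2217 + 1869) = 65472/(-348) = 65472*(-1/348) = -5456/29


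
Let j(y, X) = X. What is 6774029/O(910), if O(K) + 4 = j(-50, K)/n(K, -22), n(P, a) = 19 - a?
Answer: 277735189/746 ≈ 3.7230e+5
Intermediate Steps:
O(K) = -4 + K/41 (O(K) = -4 + K/(19 - 1*(-22)) = -4 + K/(19 + 22) = -4 + K/41)
6774029/O(910) = 6774029/(-4 + (1/41)*910) = 6774029/(-4 + 910/41) = 6774029/(746/41) = 6774029*(41/746) = 277735189/746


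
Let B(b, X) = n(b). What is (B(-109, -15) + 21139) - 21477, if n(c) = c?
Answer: -447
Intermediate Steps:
B(b, X) = b
(B(-109, -15) + 21139) - 21477 = (-109 + 21139) - 21477 = 21030 - 21477 = -447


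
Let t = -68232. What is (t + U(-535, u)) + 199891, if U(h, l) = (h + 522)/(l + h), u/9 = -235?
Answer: 348896363/2650 ≈ 1.3166e+5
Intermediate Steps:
u = -2115 (u = 9*(-235) = -2115)
U(h, l) = (522 + h)/(h + l)
(t + U(-535, u)) + 199891 = (-68232 + (522 - 535)/(-535 - 2115)) + 199891 = (-68232 - 13/(-2650)) + 199891 = (-68232 - 1/2650*(-13)) + 199891 = (-68232 + 13/2650) + 199891 = -180814787/2650 + 199891 = 348896363/2650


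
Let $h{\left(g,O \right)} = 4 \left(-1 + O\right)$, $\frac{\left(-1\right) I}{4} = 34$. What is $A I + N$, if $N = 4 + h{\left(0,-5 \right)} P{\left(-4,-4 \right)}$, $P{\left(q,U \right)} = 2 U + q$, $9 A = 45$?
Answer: $-388$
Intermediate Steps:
$A = 5$ ($A = \frac{1}{9} \cdot 45 = 5$)
$P{\left(q,U \right)} = q + 2 U$
$I = -136$ ($I = \left(-4\right) 34 = -136$)
$h{\left(g,O \right)} = -4 + 4 O$
$N = 292$ ($N = 4 + \left(-4 + 4 \left(-5\right)\right) \left(-4 + 2 \left(-4\right)\right) = 4 + \left(-4 - 20\right) \left(-4 - 8\right) = 4 - -288 = 4 + 288 = 292$)
$A I + N = 5 \left(-136\right) + 292 = -680 + 292 = -388$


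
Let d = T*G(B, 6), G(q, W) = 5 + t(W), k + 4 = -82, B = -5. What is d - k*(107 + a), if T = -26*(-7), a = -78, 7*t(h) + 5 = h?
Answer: 3430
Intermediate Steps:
t(h) = -5/7 + h/7
k = -86 (k = -4 - 82 = -86)
G(q, W) = 30/7 + W/7 (G(q, W) = 5 + (-5/7 + W/7) = 30/7 + W/7)
T = 182
d = 936 (d = 182*(30/7 + (1/7)*6) = 182*(30/7 + 6/7) = 182*(36/7) = 936)
d - k*(107 + a) = 936 - (-86)*(107 - 78) = 936 - (-86)*29 = 936 - 1*(-2494) = 936 + 2494 = 3430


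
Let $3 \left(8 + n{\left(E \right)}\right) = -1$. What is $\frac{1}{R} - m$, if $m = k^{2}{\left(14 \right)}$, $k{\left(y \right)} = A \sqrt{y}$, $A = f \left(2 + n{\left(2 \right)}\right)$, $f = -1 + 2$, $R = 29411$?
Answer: $- \frac{148643185}{264699} \approx -561.56$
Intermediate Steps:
$n{\left(E \right)} = - \frac{25}{3}$ ($n{\left(E \right)} = -8 + \frac{1}{3} \left(-1\right) = -8 - \frac{1}{3} = - \frac{25}{3}$)
$f = 1$
$A = - \frac{19}{3}$ ($A = 1 \left(2 - \frac{25}{3}\right) = 1 \left(- \frac{19}{3}\right) = - \frac{19}{3} \approx -6.3333$)
$k{\left(y \right)} = - \frac{19 \sqrt{y}}{3}$
$m = \frac{5054}{9}$ ($m = \left(- \frac{19 \sqrt{14}}{3}\right)^{2} = \frac{5054}{9} \approx 561.56$)
$\frac{1}{R} - m = \frac{1}{29411} - \frac{5054}{9} = - \frac{148643185}{264699}$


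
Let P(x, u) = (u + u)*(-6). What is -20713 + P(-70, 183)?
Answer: -22909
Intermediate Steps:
P(x, u) = -12*u (P(x, u) = (2*u)*(-6) = -12*u)
-20713 + P(-70, 183) = -20713 - 12*183 = -20713 - 2196 = -22909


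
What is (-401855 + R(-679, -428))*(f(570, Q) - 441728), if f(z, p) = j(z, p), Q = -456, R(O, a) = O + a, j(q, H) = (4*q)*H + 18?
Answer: 596943877180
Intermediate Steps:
j(q, H) = 18 + 4*H*q (j(q, H) = 4*H*q + 18 = 18 + 4*H*q)
f(z, p) = 18 + 4*p*z
(-401855 + R(-679, -428))*(f(570, Q) - 441728) = (-401855 + (-679 - 428))*((18 + 4*(-456)*570) - 441728) = (-401855 - 1107)*((18 - 1039680) - 441728) = -402962*(-1039662 - 441728) = -402962*(-1481390) = 596943877180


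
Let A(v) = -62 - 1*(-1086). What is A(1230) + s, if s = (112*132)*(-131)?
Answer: -1935680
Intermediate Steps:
A(v) = 1024 (A(v) = -62 + 1086 = 1024)
s = -1936704 (s = 14784*(-131) = -1936704)
A(1230) + s = 1024 - 1936704 = -1935680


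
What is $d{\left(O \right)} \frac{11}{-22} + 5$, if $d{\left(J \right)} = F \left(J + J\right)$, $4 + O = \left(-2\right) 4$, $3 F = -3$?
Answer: $-7$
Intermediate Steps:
$F = -1$ ($F = \frac{1}{3} \left(-3\right) = -1$)
$O = -12$ ($O = -4 - 8 = -12$)
$d{\left(J \right)} = - 2 J$ ($d{\left(J \right)} = - (J + J) = - 2 J$)
$d{\left(O \right)} \frac{11}{-22} + 5 = \left(-2\right) \left(-12\right) \frac{11}{-22} + 5 = 24 \cdot 11 \left(- \frac{1}{22}\right) + 5 = 24 \left(- \frac{1}{2}\right) + 5 = -12 + 5 = -7$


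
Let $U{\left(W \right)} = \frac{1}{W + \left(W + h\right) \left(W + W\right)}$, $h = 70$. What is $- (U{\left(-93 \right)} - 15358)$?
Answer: $\frac{64273229}{4185} \approx 15358.0$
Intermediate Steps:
$U{\left(W \right)} = \frac{1}{W + 2 W \left(70 + W\right)}$ ($U{\left(W \right)} = \frac{1}{W + \left(W + 70\right) \left(W + W\right)} = \frac{1}{W + \left(70 + W\right) 2 W} = \frac{1}{W + 2 W \left(70 + W\right)}$)
$- (U{\left(-93 \right)} - 15358) = - (\frac{1}{\left(-93\right) \left(141 + 2 \left(-93\right)\right)} - 15358) = - (- \frac{1}{93 \left(141 - 186\right)} - 15358) = - (- \frac{1}{93 \left(-45\right)} - 15358) = - (\left(- \frac{1}{93}\right) \left(- \frac{1}{45}\right) - 15358) = - (\frac{1}{4185} - 15358) = \left(-1\right) \left(- \frac{64273229}{4185}\right) = \frac{64273229}{4185}$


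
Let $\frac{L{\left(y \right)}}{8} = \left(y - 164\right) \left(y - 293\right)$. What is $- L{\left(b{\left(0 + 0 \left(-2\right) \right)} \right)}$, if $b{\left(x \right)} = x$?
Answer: $-384416$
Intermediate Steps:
$L{\left(y \right)} = 8 \left(-293 + y\right) \left(-164 + y\right)$ ($L{\left(y \right)} = 8 \left(y - 164\right) \left(y - 293\right) = 8 \left(-164 + y\right) \left(-293 + y\right) = 8 \left(-293 + y\right) \left(-164 + y\right)$)
$- L{\left(b{\left(0 + 0 \left(-2\right) \right)} \right)} = - (384416 - 3656 \left(0 + 0 \left(-2\right)\right) + 8 \left(0 + 0 \left(-2\right)\right)^{2}) = - (384416 - 3656 \left(0 + 0\right) + 8 \left(0 + 0\right)^{2}) = - (384416 - 0 + 8 \cdot 0^{2}) = - (384416 + 0 + 8 \cdot 0) = - (384416 + 0 + 0) = \left(-1\right) 384416 = -384416$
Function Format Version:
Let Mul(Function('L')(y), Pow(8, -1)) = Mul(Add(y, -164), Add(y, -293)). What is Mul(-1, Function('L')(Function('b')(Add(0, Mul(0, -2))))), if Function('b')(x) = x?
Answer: -384416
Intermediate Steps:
Function('L')(y) = Mul(8, Add(-293, y), Add(-164, y)) (Function('L')(y) = Mul(8, Mul(Add(y, -164), Add(y, -293))) = Mul(8, Mul(Add(-164, y), Add(-293, y))) = Mul(8, Mul(Add(-293, y), Add(-164, y))) = Mul(8, Add(-293, y), Add(-164, y)))
Mul(-1, Function('L')(Function('b')(Add(0, Mul(0, -2))))) = Mul(-1, Add(384416, Mul(-3656, Add(0, Mul(0, -2))), Mul(8, Pow(Add(0, Mul(0, -2)), 2)))) = Mul(-1, Add(384416, Mul(-3656, Add(0, 0)), Mul(8, Pow(Add(0, 0), 2)))) = Mul(-1, Add(384416, Mul(-3656, 0), Mul(8, Pow(0, 2)))) = Mul(-1, Add(384416, 0, Mul(8, 0))) = Mul(-1, Add(384416, 0, 0)) = Mul(-1, 384416) = -384416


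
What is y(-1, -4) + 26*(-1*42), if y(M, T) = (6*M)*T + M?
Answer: -1069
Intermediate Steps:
y(M, T) = M + 6*M*T (y(M, T) = 6*M*T + M = M + 6*M*T)
y(-1, -4) + 26*(-1*42) = -(1 + 6*(-4)) + 26*(-1*42) = -(1 - 24) + 26*(-42) = -1*(-23) - 1092 = 23 - 1092 = -1069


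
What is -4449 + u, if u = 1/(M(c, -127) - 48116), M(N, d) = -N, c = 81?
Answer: -214428454/48197 ≈ -4449.0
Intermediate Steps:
u = -1/48197 (u = 1/(-1*81 - 48116) = 1/(-81 - 48116) = 1/(-48197) = -1/48197 ≈ -2.0748e-5)
-4449 + u = -4449 - 1/48197 = -214428454/48197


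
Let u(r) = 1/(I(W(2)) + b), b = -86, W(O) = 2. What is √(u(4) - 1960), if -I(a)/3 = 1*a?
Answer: I*√4147383/46 ≈ 44.272*I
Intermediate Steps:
I(a) = -3*a
u(r) = -1/92 (u(r) = 1/(-3*2 - 86) = 1/(-6 - 86) = 1/(-92) = -1/92)
√(u(4) - 1960) = √(-1/92 - 1960) = √(-180321/92) = I*√4147383/46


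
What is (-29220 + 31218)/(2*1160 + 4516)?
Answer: 999/3418 ≈ 0.29228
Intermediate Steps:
(-29220 + 31218)/(2*1160 + 4516) = 1998/(2320 + 4516) = 1998/6836 = 1998*(1/6836) = 999/3418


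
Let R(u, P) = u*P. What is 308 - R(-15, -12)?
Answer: 128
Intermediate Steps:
R(u, P) = P*u
308 - R(-15, -12) = 308 - (-12)*(-15) = 308 - 1*180 = 308 - 180 = 128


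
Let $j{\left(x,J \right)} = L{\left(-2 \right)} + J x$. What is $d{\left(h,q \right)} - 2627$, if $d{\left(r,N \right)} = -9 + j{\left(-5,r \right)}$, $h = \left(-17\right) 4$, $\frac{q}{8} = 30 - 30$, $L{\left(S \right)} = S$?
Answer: $-2298$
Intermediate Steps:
$j{\left(x,J \right)} = -2 + J x$
$q = 0$ ($q = 8 \left(30 - 30\right) = 8 \cdot 0 = 0$)
$h = -68$
$d{\left(r,N \right)} = -11 - 5 r$ ($d{\left(r,N \right)} = -9 + \left(-2 + r \left(-5\right)\right) = -9 - \left(2 + 5 r\right) = -11 - 5 r$)
$d{\left(h,q \right)} - 2627 = \left(-11 - -340\right) - 2627 = \left(-11 + 340\right) - 2627 = 329 - 2627 = -2298$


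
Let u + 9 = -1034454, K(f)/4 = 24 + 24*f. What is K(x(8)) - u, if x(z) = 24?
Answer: 1036863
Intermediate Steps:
K(f) = 96 + 96*f (K(f) = 4*(24 + 24*f) = 96 + 96*f)
u = -1034463 (u = -9 - 1034454 = -1034463)
K(x(8)) - u = (96 + 96*24) - 1*(-1034463) = (96 + 2304) + 1034463 = 2400 + 1034463 = 1036863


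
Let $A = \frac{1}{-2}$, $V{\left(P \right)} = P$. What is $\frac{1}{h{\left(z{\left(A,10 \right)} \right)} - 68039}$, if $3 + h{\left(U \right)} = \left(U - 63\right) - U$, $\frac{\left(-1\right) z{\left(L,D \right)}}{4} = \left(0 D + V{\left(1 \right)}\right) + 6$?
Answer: $- \frac{1}{68105} \approx -1.4683 \cdot 10^{-5}$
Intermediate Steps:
$A = - \frac{1}{2} \approx -0.5$
$z{\left(L,D \right)} = -28$ ($z{\left(L,D \right)} = - 4 \left(\left(0 D + 1\right) + 6\right) = - 4 \left(\left(0 + 1\right) + 6\right) = - 4 \left(1 + 6\right) = \left(-4\right) 7 = -28$)
$h{\left(U \right)} = -66$ ($h{\left(U \right)} = -3 + \left(\left(U - 63\right) - U\right) = -3 + \left(\left(-63 + U\right) - U\right) = -3 - 63 = -66$)
$\frac{1}{h{\left(z{\left(A,10 \right)} \right)} - 68039} = \frac{1}{-66 - 68039} = \frac{1}{-68105} = - \frac{1}{68105}$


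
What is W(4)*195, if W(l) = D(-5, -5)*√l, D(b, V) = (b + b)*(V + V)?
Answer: 39000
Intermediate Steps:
D(b, V) = 4*V*b (D(b, V) = (2*b)*(2*V) = 4*V*b)
W(l) = 100*√l (W(l) = (4*(-5)*(-5))*√l = 100*√l)
W(4)*195 = (100*√4)*195 = (100*2)*195 = 200*195 = 39000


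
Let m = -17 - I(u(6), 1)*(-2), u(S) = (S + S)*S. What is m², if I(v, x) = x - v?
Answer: 25281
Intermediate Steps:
u(S) = 2*S² (u(S) = (2*S)*S = 2*S²)
m = -159 (m = -17 - (1 - 2*6²)*(-2) = -17 - (1 - 2*36)*(-2) = -17 - (1 - 1*72)*(-2) = -17 - (1 - 72)*(-2) = -17 - (-71)*(-2) = -17 - 1*142 = -17 - 142 = -159)
m² = (-159)² = 25281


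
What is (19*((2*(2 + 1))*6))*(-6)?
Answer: -4104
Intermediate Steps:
(19*((2*(2 + 1))*6))*(-6) = (19*((2*3)*6))*(-6) = (19*(6*6))*(-6) = (19*36)*(-6) = 684*(-6) = -4104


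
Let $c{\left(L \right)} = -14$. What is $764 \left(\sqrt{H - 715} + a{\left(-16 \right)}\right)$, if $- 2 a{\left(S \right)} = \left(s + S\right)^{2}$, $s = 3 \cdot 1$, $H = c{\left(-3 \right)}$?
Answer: $-64558 + 20628 i \approx -64558.0 + 20628.0 i$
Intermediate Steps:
$H = -14$
$s = 3$
$a{\left(S \right)} = - \frac{\left(3 + S\right)^{2}}{2}$
$764 \left(\sqrt{H - 715} + a{\left(-16 \right)}\right) = 764 \left(\sqrt{-14 - 715} - \frac{\left(3 - 16\right)^{2}}{2}\right) = 764 \left(\sqrt{-729} - \frac{\left(-13\right)^{2}}{2}\right) = 764 \left(27 i - \frac{169}{2}\right) = 764 \left(- \frac{169}{2} + 27 i\right) = -64558 + 20628 i$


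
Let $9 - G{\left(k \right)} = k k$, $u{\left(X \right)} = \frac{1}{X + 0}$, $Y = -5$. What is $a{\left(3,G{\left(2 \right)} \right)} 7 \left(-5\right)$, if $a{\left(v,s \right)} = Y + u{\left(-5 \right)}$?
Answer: $182$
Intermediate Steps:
$u{\left(X \right)} = \frac{1}{X}$
$G{\left(k \right)} = 9 - k^{2}$ ($G{\left(k \right)} = 9 - k k = 9 - k^{2}$)
$a{\left(v,s \right)} = - \frac{26}{5}$ ($a{\left(v,s \right)} = -5 + \frac{1}{-5} = -5 - \frac{1}{5} = - \frac{26}{5}$)
$a{\left(3,G{\left(2 \right)} \right)} 7 \left(-5\right) = \left(- \frac{26}{5}\right) 7 \left(-5\right) = \left(- \frac{182}{5}\right) \left(-5\right) = 182$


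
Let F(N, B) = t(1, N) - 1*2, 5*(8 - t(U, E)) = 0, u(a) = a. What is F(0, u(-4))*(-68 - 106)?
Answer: -1044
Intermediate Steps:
t(U, E) = 8 (t(U, E) = 8 - 1/5*0 = 8 + 0 = 8)
F(N, B) = 6 (F(N, B) = 8 - 1*2 = 8 - 2 = 6)
F(0, u(-4))*(-68 - 106) = 6*(-68 - 106) = 6*(-174) = -1044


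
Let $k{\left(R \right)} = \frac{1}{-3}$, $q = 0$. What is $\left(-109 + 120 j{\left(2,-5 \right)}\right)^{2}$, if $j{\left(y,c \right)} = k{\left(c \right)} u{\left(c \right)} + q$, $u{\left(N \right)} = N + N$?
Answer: $84681$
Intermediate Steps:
$k{\left(R \right)} = - \frac{1}{3}$
$u{\left(N \right)} = 2 N$
$j{\left(y,c \right)} = - \frac{2 c}{3}$ ($j{\left(y,c \right)} = - \frac{2 c}{3} + 0 = - \frac{2 c}{3}$)
$\left(-109 + 120 j{\left(2,-5 \right)}\right)^{2} = \left(-109 + 120 \left(\left(- \frac{2}{3}\right) \left(-5\right)\right)\right)^{2} = \left(-109 + 120 \cdot \frac{10}{3}\right)^{2} = \left(-109 + 400\right)^{2} = 291^{2} = 84681$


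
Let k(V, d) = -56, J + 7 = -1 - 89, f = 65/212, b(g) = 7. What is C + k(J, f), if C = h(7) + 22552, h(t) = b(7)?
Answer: 22503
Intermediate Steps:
f = 65/212 (f = 65*(1/212) = 65/212 ≈ 0.30660)
h(t) = 7
J = -97 (J = -7 + (-1 - 89) = -7 - 90 = -97)
C = 22559 (C = 7 + 22552 = 22559)
C + k(J, f) = 22559 - 56 = 22503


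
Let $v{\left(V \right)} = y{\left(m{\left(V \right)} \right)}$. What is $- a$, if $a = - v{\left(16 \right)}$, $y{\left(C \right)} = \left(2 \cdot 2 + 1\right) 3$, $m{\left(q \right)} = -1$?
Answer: $15$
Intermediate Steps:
$y{\left(C \right)} = 15$ ($y{\left(C \right)} = \left(4 + 1\right) 3 = 5 \cdot 3 = 15$)
$v{\left(V \right)} = 15$
$a = -15$ ($a = \left(-1\right) 15 = -15$)
$- a = \left(-1\right) \left(-15\right) = 15$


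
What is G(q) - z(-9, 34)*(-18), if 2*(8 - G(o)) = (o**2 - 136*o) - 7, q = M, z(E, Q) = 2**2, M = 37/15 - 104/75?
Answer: 97723/625 ≈ 156.36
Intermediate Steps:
M = 27/25 (M = 37*(1/15) - 104*1/75 = 37/15 - 104/75 = 27/25 ≈ 1.0800)
z(E, Q) = 4
q = 27/25 ≈ 1.0800
G(o) = 23/2 + 68*o - o**2/2 (G(o) = 8 - ((o**2 - 136*o) - 7)/2 = 8 - (-7 + o**2 - 136*o)/2 = 8 + (7/2 + 68*o - o**2/2) = 23/2 + 68*o - o**2/2)
G(q) - z(-9, 34)*(-18) = (23/2 + 68*(27/25) - (27/25)**2/2) - 4*(-18) = (23/2 + 1836/25 - 1/2*729/625) - 1*(-72) = (23/2 + 1836/25 - 729/1250) + 72 = 52723/625 + 72 = 97723/625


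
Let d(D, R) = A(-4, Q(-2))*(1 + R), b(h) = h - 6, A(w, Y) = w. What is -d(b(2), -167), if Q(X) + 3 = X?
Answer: -664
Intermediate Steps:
Q(X) = -3 + X
b(h) = -6 + h
d(D, R) = -4 - 4*R (d(D, R) = -4*(1 + R) = -4 - 4*R)
-d(b(2), -167) = -(-4 - 4*(-167)) = -(-4 + 668) = -1*664 = -664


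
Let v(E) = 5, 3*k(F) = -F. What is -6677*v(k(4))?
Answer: -33385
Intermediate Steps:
k(F) = -F/3 (k(F) = (-F)/3 = -F/3)
-6677*v(k(4)) = -6677*5 = -33385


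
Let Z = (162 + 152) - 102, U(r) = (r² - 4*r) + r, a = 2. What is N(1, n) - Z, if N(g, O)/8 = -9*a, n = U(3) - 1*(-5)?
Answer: -356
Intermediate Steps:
U(r) = r² - 3*r
n = 5 (n = 3*(-3 + 3) - 1*(-5) = 3*0 + 5 = 0 + 5 = 5)
N(g, O) = -144 (N(g, O) = 8*(-9*2) = 8*(-18) = -144)
Z = 212 (Z = 314 - 102 = 212)
N(1, n) - Z = -144 - 1*212 = -144 - 212 = -356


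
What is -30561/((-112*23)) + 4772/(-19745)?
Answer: 591134273/50863120 ≈ 11.622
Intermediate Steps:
-30561/((-112*23)) + 4772/(-19745) = -30561/(-2576) + 4772*(-1/19745) = -30561*(-1/2576) - 4772/19745 = 30561/2576 - 4772/19745 = 591134273/50863120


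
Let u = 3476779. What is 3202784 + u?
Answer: 6679563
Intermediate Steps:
3202784 + u = 3202784 + 3476779 = 6679563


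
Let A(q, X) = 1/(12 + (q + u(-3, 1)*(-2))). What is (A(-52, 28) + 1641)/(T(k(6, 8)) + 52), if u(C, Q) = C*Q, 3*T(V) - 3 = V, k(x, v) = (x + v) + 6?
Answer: 167379/6086 ≈ 27.502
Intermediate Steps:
k(x, v) = 6 + v + x (k(x, v) = (v + x) + 6 = 6 + v + x)
T(V) = 1 + V/3
A(q, X) = 1/(18 + q) (A(q, X) = 1/(12 + (q - 3*1*(-2))) = 1/(12 + (q - 3*(-2))) = 1/(12 + (q + 6)) = 1/(12 + (6 + q)) = 1/(18 + q))
(A(-52, 28) + 1641)/(T(k(6, 8)) + 52) = (1/(18 - 52) + 1641)/((1 + (6 + 8 + 6)/3) + 52) = (1/(-34) + 1641)/((1 + (⅓)*20) + 52) = (-1/34 + 1641)/((1 + 20/3) + 52) = 55793/(34*(23/3 + 52)) = 55793/(34*(179/3)) = (55793/34)*(3/179) = 167379/6086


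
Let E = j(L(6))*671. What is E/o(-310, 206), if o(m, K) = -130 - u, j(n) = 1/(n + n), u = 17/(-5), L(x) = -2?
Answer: 3355/2532 ≈ 1.3250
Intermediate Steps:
u = -17/5 (u = 17*(-⅕) = -17/5 ≈ -3.4000)
j(n) = 1/(2*n)
o(m, K) = -633/5 (o(m, K) = -130 - 1*(-17/5) = -130 + 17/5 = -633/5)
E = -671/4 (E = ((½)/(-2))*671 = ((½)*(-½))*671 = -¼*671 = -671/4 ≈ -167.75)
E/o(-310, 206) = -671/(4*(-633/5)) = -671/4*(-5/633) = 3355/2532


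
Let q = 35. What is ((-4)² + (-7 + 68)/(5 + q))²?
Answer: 491401/1600 ≈ 307.13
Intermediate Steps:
((-4)² + (-7 + 68)/(5 + q))² = ((-4)² + (-7 + 68)/(5 + 35))² = (16 + 61/40)² = (701/40)² = 491401/1600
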